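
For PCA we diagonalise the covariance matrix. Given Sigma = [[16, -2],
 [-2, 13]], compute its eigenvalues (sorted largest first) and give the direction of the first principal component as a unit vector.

Step 1 — characteristic polynomial of 2×2 Sigma:
  det(Sigma - λI) = λ² - trace · λ + det = 0.
  trace = 16 + 13 = 29, det = 16·13 - (-2)² = 204.
Step 2 — discriminant:
  Δ = trace² - 4·det = 841 - 816 = 25.
Step 3 — eigenvalues:
  λ = (trace ± √Δ)/2 = (29 ± 5)/2,
  λ_1 = 17,  λ_2 = 12.

Step 4 — unit eigenvector for λ_1: solve (Sigma - λ_1 I)v = 0. First row:
  (16 - 17)·v_x + (-2)·v_y = 0, i.e. (-1)·v_x + (-2)·v_y = 0,
  so v ∝ (b, λ_1 - a) = (-2, 1); multiply by -1 so the first entry is positive: u = (2, -1).
  ||u|| = √((2)² + (-1)²) = √(5) ≈ 2.2361,
  v_1 = u/||u|| ≈ (0.8944, -0.4472) (||v_1|| = 1).

λ_1 = 17,  λ_2 = 12;  v_1 ≈ (0.8944, -0.4472)


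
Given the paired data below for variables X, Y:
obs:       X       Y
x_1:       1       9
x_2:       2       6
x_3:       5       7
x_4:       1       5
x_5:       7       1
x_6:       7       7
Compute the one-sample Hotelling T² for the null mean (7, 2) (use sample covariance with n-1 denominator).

Step 1 — sample mean vector:
  mean(X) = (1 + 2 + 5 + 1 + 7 + 7) / 6 = 23/6 = 3.8333
  mean(Y) = (9 + 6 + 7 + 5 + 1 + 7) / 6 = 35/6 = 5.8333
  x̄ = (3.8333, 5.8333),  deviation x̄ - mu_0 = (3.8333, 5.8333) - (7, 2) = (-3.1667, 3.8333).

Step 2 — sample covariance matrix, S[i,j] = (1/(n-1)) · Σ_k (x_{k,i} - mean_i) · (x_{k,j} - mean_j), divisor n-1 = 5:
  S[X,X] = ((-2.8333)·(-2.8333) + (-1.8333)·(-1.8333) + (1.1667)·(1.1667) + (-2.8333)·(-2.8333) + (3.1667)·(3.1667) + (3.1667)·(3.1667)) / 5 = 40.8333/5 = 8.1667
  S[X,Y] = ((-2.8333)·(3.1667) + (-1.8333)·(0.1667) + (1.1667)·(1.1667) + (-2.8333)·(-0.8333) + (3.1667)·(-4.8333) + (3.1667)·(1.1667)) / 5 = -17.1667/5 = -3.4333
  S[Y,Y] = ((3.1667)·(3.1667) + (0.1667)·(0.1667) + (1.1667)·(1.1667) + (-0.8333)·(-0.8333) + (-4.8333)·(-4.8333) + (1.1667)·(1.1667)) / 5 = 36.8333/5 = 7.3667
  S = [[8.1667, -3.4333],
 [-3.4333, 7.3667]].

Step 3 — invert S. det(S) = 8.1667·7.3667 - (-3.4333)² = 48.3733.
  S^{-1} = (1/det) · [[d, -b], [-b, a]] = [[0.1523, 0.071],
 [0.071, 0.1688]].

Step 4 — quadratic form (x̄ - mu_0)^T · S^{-1} · (x̄ - mu_0):
  S^{-1} · (x̄ - mu_0) = (-0.2102, 0.4224),
  (x̄ - mu_0)^T · [...] = (-3.1667)·(-0.2102) + (3.8333)·(0.4224) = 2.2848.

Step 5 — scale by n: T² = 6 · 2.2848 = 13.7087.

T² ≈ 13.7087


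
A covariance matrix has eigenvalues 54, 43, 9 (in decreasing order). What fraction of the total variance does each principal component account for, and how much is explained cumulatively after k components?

Step 1 — total variance = trace(Sigma) = Σ λ_i = 54 + 43 + 9 = 106.

Step 2 — fraction explained by component i = λ_i / Σ λ:
  PC1: 54/106 = 0.5094
  PC2: 43/106 = 0.4057
  PC3: 9/106 = 0.0849

Step 3 — cumulative fraction after k components = (λ_1 + ... + λ_k) / Σ λ:
  k = 1: 54/106 = 0.5094
  k = 2: (54 + 43)/106 = 97/106 = 0.9151
  k = 3: (54 + 43 + 9)/106 = 106/106 = 1

Summary (fraction, with percent):

explained: PC1 0.5094 (50.94%), PC2 0.4057 (40.57%), PC3 0.0849 (8.49%);  cumulative: 0.5094, 0.9151, 1


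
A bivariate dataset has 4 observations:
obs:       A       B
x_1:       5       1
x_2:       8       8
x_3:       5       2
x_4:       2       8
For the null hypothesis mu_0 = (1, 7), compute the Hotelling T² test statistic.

Step 1 — sample mean vector:
  mean(A) = (5 + 8 + 5 + 2) / 4 = 20/4 = 5
  mean(B) = (1 + 8 + 2 + 8) / 4 = 19/4 = 4.75
  x̄ = (5, 4.75),  deviation x̄ - mu_0 = (5, 4.75) - (1, 7) = (4, -2.25).

Step 2 — sample covariance matrix, S[i,j] = (1/(n-1)) · Σ_k (x_{k,i} - mean_i) · (x_{k,j} - mean_j), divisor n-1 = 3:
  S[A,A] = ((0)·(0) + (3)·(3) + (0)·(0) + (-3)·(-3)) / 3 = 18/3 = 6
  S[A,B] = ((0)·(-3.75) + (3)·(3.25) + (0)·(-2.75) + (-3)·(3.25)) / 3 = 0/3 = 0
  S[B,B] = ((-3.75)·(-3.75) + (3.25)·(3.25) + (-2.75)·(-2.75) + (3.25)·(3.25)) / 3 = 42.75/3 = 14.25
  S = [[6, 0],
 [0, 14.25]].

Step 3 — invert S. det(S) = 6·14.25 - (0)² = 85.5.
  S^{-1} = (1/det) · [[d, -b], [-b, a]] = [[0.1667, 0],
 [0, 0.0702]].

Step 4 — quadratic form (x̄ - mu_0)^T · S^{-1} · (x̄ - mu_0):
  S^{-1} · (x̄ - mu_0) = (0.6667, -0.1579),
  (x̄ - mu_0)^T · [...] = (4)·(0.6667) + (-2.25)·(-0.1579) = 3.0219.

Step 5 — scale by n: T² = 4 · 3.0219 = 12.0877.

T² ≈ 12.0877


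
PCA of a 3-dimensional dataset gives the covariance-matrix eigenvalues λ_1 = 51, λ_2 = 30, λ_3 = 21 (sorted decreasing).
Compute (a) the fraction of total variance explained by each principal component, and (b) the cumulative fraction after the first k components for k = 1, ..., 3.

Step 1 — total variance = trace(Sigma) = Σ λ_i = 51 + 30 + 21 = 102.

Step 2 — fraction explained by component i = λ_i / Σ λ:
  PC1: 51/102 = 0.5
  PC2: 30/102 = 0.2941
  PC3: 21/102 = 0.2059

Step 3 — cumulative fraction after k components = (λ_1 + ... + λ_k) / Σ λ:
  k = 1: 51/102 = 0.5
  k = 2: (51 + 30)/102 = 81/102 = 0.7941
  k = 3: (51 + 30 + 21)/102 = 102/102 = 1

Summary (fraction, with percent):

explained: PC1 0.5 (50%), PC2 0.2941 (29.41%), PC3 0.2059 (20.59%);  cumulative: 0.5, 0.7941, 1


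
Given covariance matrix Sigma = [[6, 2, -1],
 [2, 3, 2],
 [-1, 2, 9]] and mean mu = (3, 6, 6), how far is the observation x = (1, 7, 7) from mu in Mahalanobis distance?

Step 1 — centre the observation: (x - mu) = (-2, 1, 1).

Step 2 — invert Sigma (cofactor / det for 3×3, or solve directly):
  Sigma^{-1} = [[0.2527, -0.2198, 0.0769],
 [-0.2198, 0.5824, -0.1538],
 [0.0769, -0.1538, 0.1538]].

Step 3 — form the quadratic (x - mu)^T · Sigma^{-1} · (x - mu):
  Sigma^{-1} · (x - mu) = (-0.6484, 0.8681, -0.1538).
  (x - mu)^T · [Sigma^{-1} · (x - mu)] = (-2)·(-0.6484) + (1)·(0.8681) + (1)·(-0.1538) = 2.011.

Step 4 — take square root: d = √(2.011) ≈ 1.4181.

d(x, mu) = √(2.011) ≈ 1.4181


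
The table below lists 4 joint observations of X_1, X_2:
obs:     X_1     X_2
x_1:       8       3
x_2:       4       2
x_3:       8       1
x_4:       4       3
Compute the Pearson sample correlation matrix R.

Step 1 — column means:
  mean(X_1) = (8 + 4 + 8 + 4) / 4 = 24/4 = 6
  mean(X_2) = (3 + 2 + 1 + 3) / 4 = 9/4 = 2.25

Step 2 — sample variances and covariances s[i,j] = (1/(n-1)) · Σ_k (x_{k,i} - mean_i) · (x_{k,j} - mean_j), with n-1 = 3:
  s[X_1,X_1] = ((2)·(2) + (-2)·(-2) + (2)·(2) + (-2)·(-2)) / 3 = 16/3 = 5.3333
  s[X_1,X_2] = ((2)·(0.75) + (-2)·(-0.25) + (2)·(-1.25) + (-2)·(0.75)) / 3 = -2/3 = -0.6667
  s[X_2,X_2] = ((0.75)·(0.75) + (-0.25)·(-0.25) + (-1.25)·(-1.25) + (0.75)·(0.75)) / 3 = 2.75/3 = 0.9167
  Sample standard deviations s_i = √(s[i,i]):
  s(X_1) = √(5.3333) = 2.3094
  s(X_2) = √(0.9167) = 0.9574

Step 3 — r_{ij} = s_{ij} / (s_i · s_j):
  r[X_1,X_1] = 1 (diagonal).
  r[X_1,X_2] = -0.6667 / (2.3094 · 0.9574) = -0.6667 / 2.2111 = -0.3015
  r[X_2,X_2] = 1 (diagonal).

R is symmetric with unit diagonal. Assembling:

R = [[1, -0.3015],
 [-0.3015, 1]]


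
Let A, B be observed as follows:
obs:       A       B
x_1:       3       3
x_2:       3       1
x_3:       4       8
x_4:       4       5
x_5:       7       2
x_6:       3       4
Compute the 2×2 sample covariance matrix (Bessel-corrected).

Step 1 — column means:
  mean(A) = (3 + 3 + 4 + 4 + 7 + 3) / 6 = 24/6 = 4
  mean(B) = (3 + 1 + 8 + 5 + 2 + 4) / 6 = 23/6 = 3.8333

Step 2 — sample covariance S[i,j] = (1/(n-1)) · Σ_k (x_{k,i} - mean_i) · (x_{k,j} - mean_j), with n-1 = 5.
  S[A,A] = ((-1)·(-1) + (-1)·(-1) + (0)·(0) + (0)·(0) + (3)·(3) + (-1)·(-1)) / 5 = 12/5 = 2.4
  S[A,B] = ((-1)·(-0.8333) + (-1)·(-2.8333) + (0)·(4.1667) + (0)·(1.1667) + (3)·(-1.8333) + (-1)·(0.1667)) / 5 = -2/5 = -0.4
  S[B,B] = ((-0.8333)·(-0.8333) + (-2.8333)·(-2.8333) + (4.1667)·(4.1667) + (1.1667)·(1.1667) + (-1.8333)·(-1.8333) + (0.1667)·(0.1667)) / 5 = 30.8333/5 = 6.1667

S is symmetric (S[j,i] = S[i,j]). Assembling:

S = [[2.4, -0.4],
 [-0.4, 6.1667]]


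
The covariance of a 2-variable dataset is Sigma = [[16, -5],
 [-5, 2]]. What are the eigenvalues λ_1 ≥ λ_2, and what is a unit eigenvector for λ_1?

Step 1 — characteristic polynomial of 2×2 Sigma:
  det(Sigma - λI) = λ² - trace · λ + det = 0.
  trace = 16 + 2 = 18, det = 16·2 - (-5)² = 7.
Step 2 — discriminant:
  Δ = trace² - 4·det = 324 - 28 = 296.
Step 3 — eigenvalues:
  λ = (trace ± √Δ)/2 = (18 ± 17.2047)/2,
  λ_1 = 17.6023,  λ_2 = 0.3977.

Step 4 — unit eigenvector for λ_1: solve (Sigma - λ_1 I)v = 0. First row:
  (16 - 17.6023)·v_x + (-5)·v_y = 0, i.e. (-1.6023)·v_x + (-5)·v_y = 0,
  so v ∝ (b, λ_1 - a) = (-5, 1.6023); multiply by -1 so the first entry is positive: u = (5, -1.6023).
  ||u|| = √((5)² + (-1.6023)²) = √(27.5674) ≈ 5.2505,
  v_1 = u/||u|| ≈ (0.9523, -0.3052) (||v_1|| = 1).

λ_1 = 17.6023,  λ_2 = 0.3977;  v_1 ≈ (0.9523, -0.3052)


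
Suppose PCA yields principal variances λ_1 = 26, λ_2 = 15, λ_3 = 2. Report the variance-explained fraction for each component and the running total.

Step 1 — total variance = trace(Sigma) = Σ λ_i = 26 + 15 + 2 = 43.

Step 2 — fraction explained by component i = λ_i / Σ λ:
  PC1: 26/43 = 0.6047
  PC2: 15/43 = 0.3488
  PC3: 2/43 = 0.0465

Step 3 — cumulative fraction after k components = (λ_1 + ... + λ_k) / Σ λ:
  k = 1: 26/43 = 0.6047
  k = 2: (26 + 15)/43 = 41/43 = 0.9535
  k = 3: (26 + 15 + 2)/43 = 43/43 = 1

Summary (fraction, with percent):

explained: PC1 0.6047 (60.47%), PC2 0.3488 (34.88%), PC3 0.0465 (4.65%);  cumulative: 0.6047, 0.9535, 1


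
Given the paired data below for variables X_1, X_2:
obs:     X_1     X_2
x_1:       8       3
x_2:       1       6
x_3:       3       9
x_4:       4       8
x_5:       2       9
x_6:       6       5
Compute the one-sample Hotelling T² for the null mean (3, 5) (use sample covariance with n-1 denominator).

Step 1 — sample mean vector:
  mean(X_1) = (8 + 1 + 3 + 4 + 2 + 6) / 6 = 24/6 = 4
  mean(X_2) = (3 + 6 + 9 + 8 + 9 + 5) / 6 = 40/6 = 6.6667
  x̄ = (4, 6.6667),  deviation x̄ - mu_0 = (4, 6.6667) - (3, 5) = (1, 1.6667).

Step 2 — sample covariance matrix, S[i,j] = (1/(n-1)) · Σ_k (x_{k,i} - mean_i) · (x_{k,j} - mean_j), divisor n-1 = 5:
  S[X_1,X_1] = ((4)·(4) + (-3)·(-3) + (-1)·(-1) + (0)·(0) + (-2)·(-2) + (2)·(2)) / 5 = 34/5 = 6.8
  S[X_1,X_2] = ((4)·(-3.6667) + (-3)·(-0.6667) + (-1)·(2.3333) + (0)·(1.3333) + (-2)·(2.3333) + (2)·(-1.6667)) / 5 = -23/5 = -4.6
  S[X_2,X_2] = ((-3.6667)·(-3.6667) + (-0.6667)·(-0.6667) + (2.3333)·(2.3333) + (1.3333)·(1.3333) + (2.3333)·(2.3333) + (-1.6667)·(-1.6667)) / 5 = 29.3333/5 = 5.8667
  S = [[6.8, -4.6],
 [-4.6, 5.8667]].

Step 3 — invert S. det(S) = 6.8·5.8667 - (-4.6)² = 18.7333.
  S^{-1} = (1/det) · [[d, -b], [-b, a]] = [[0.3132, 0.2456],
 [0.2456, 0.363]].

Step 4 — quadratic form (x̄ - mu_0)^T · S^{-1} · (x̄ - mu_0):
  S^{-1} · (x̄ - mu_0) = (0.7224, 0.8505),
  (x̄ - mu_0)^T · [...] = (1)·(0.7224) + (1.6667)·(0.8505) = 2.14.

Step 5 — scale by n: T² = 6 · 2.14 = 12.8399.

T² ≈ 12.8399


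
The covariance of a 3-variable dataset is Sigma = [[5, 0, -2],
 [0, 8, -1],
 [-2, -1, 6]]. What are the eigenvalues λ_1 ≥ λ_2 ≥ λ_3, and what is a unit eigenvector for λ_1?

Step 1 — characteristic polynomial p(λ) = det(λI - Sigma) = λ³ - tr·λ² + c_1·λ - det, where tr = trace, c_1 = sum of the principal 2×2 minors, det = det(Sigma):
  tr = 5 + 8 + 6 = 19,
  c_1 = (5·8 - (0)²) + (5·6 - (-2)²) + (8·6 - (-1)²) = 40 + 26 + 47 = 113,
  det = 5·(8·6 - (-1)²) - (0)·((0)·6 - (-1)·(-2)) + (-2)·((0)·(-1) - 8·(-2)) = 5·(47) - (0)·(-2) + (-2)·(16) = 203.
  So p(λ) = λ³ - 19λ² + 113λ - 203.
Step 2 — look for an integer root (rational root theorem: any rational root is an integer divisor of 203). Testing λ = 7:
  p(7) = 343 - 931 + 791 - 203 = 0  ✓
  Dividing out (λ - 7): p(λ) = (λ - 7)(λ² - 12λ + 29).
Step 3 — remaining eigenvalues from the quadratic λ² - 12λ + 29 = 0:
  Δ = 12² - 4·29 = 144 - 116 = 28,  λ = (12 ± √28)/2 = (12 ± 5.2915)/2 ≈ 8.6458 or 3.3542.
  Sorted: λ_1 = 8.6458,  λ_2 = 7,  λ_3 = 3.3542  (check: sum = 19 = tr ✓).

Step 4 — unit eigenvector for λ_1 ≈ 8.6458: v spans the null space of (Sigma - λ_1 I), whose rows are
  r_1 = (-3.6458, 0, -2),  r_2 = (0, -0.6458, -1),  r_3 = (-2, -1, -2.6458).
  v is orthogonal to every row, so take v ∝ r_1 × r_2 = ((0)·(-1) - (-2)·(-0.6458), (-2)·(0) - (-3.6458)·(-1), (-3.6458)·(-0.6458) - (0)·(0)) ≈ (-1.2915, -3.6458, 2.3542).
  Rescale (multiply by -1 so the first nonzero entry is positive): u = (1.2915, 3.6458, -2.3542).
  ||u|| = √((1.2915)² + (3.6458)² + (-2.3542)²) = √(20.502) ≈ 4.5279,  v_1 = u/||u|| ≈ (0.2852, 0.8052, -0.5199) (||v_1|| = 1).

λ_1 = 8.6458,  λ_2 = 7,  λ_3 = 3.3542;  v_1 ≈ (0.2852, 0.8052, -0.5199)


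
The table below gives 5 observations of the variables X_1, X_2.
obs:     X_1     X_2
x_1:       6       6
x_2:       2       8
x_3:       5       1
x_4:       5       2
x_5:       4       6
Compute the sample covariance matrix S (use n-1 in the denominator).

Step 1 — column means:
  mean(X_1) = (6 + 2 + 5 + 5 + 4) / 5 = 22/5 = 4.4
  mean(X_2) = (6 + 8 + 1 + 2 + 6) / 5 = 23/5 = 4.6

Step 2 — sample covariance S[i,j] = (1/(n-1)) · Σ_k (x_{k,i} - mean_i) · (x_{k,j} - mean_j), with n-1 = 4.
  S[X_1,X_1] = ((1.6)·(1.6) + (-2.4)·(-2.4) + (0.6)·(0.6) + (0.6)·(0.6) + (-0.4)·(-0.4)) / 4 = 9.2/4 = 2.3
  S[X_1,X_2] = ((1.6)·(1.4) + (-2.4)·(3.4) + (0.6)·(-3.6) + (0.6)·(-2.6) + (-0.4)·(1.4)) / 4 = -10.2/4 = -2.55
  S[X_2,X_2] = ((1.4)·(1.4) + (3.4)·(3.4) + (-3.6)·(-3.6) + (-2.6)·(-2.6) + (1.4)·(1.4)) / 4 = 35.2/4 = 8.8

S is symmetric (S[j,i] = S[i,j]). Assembling:

S = [[2.3, -2.55],
 [-2.55, 8.8]]


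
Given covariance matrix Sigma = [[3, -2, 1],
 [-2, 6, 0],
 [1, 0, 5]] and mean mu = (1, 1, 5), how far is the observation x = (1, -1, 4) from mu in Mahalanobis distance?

Step 1 — centre the observation: (x - mu) = (0, -2, -1).

Step 2 — invert Sigma (cofactor / det for 3×3, or solve directly):
  Sigma^{-1} = [[0.4688, 0.1562, -0.0937],
 [0.1562, 0.2187, -0.0312],
 [-0.0937, -0.0312, 0.2187]].

Step 3 — form the quadratic (x - mu)^T · Sigma^{-1} · (x - mu):
  Sigma^{-1} · (x - mu) = (-0.2187, -0.4062, -0.1562).
  (x - mu)^T · [Sigma^{-1} · (x - mu)] = (0)·(-0.2187) + (-2)·(-0.4062) + (-1)·(-0.1562) = 0.9687.

Step 4 — take square root: d = √(0.9687) ≈ 0.9843.

d(x, mu) = √(0.9687) ≈ 0.9843


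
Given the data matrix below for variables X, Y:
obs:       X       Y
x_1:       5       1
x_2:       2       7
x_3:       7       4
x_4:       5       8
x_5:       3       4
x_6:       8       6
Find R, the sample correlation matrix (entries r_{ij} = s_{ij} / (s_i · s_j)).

Step 1 — column means:
  mean(X) = (5 + 2 + 7 + 5 + 3 + 8) / 6 = 30/6 = 5
  mean(Y) = (1 + 7 + 4 + 8 + 4 + 6) / 6 = 30/6 = 5

Step 2 — sample variances and covariances s[i,j] = (1/(n-1)) · Σ_k (x_{k,i} - mean_i) · (x_{k,j} - mean_j), with n-1 = 5:
  s[X,X] = ((0)·(0) + (-3)·(-3) + (2)·(2) + (0)·(0) + (-2)·(-2) + (3)·(3)) / 5 = 26/5 = 5.2
  s[X,Y] = ((0)·(-4) + (-3)·(2) + (2)·(-1) + (0)·(3) + (-2)·(-1) + (3)·(1)) / 5 = -3/5 = -0.6
  s[Y,Y] = ((-4)·(-4) + (2)·(2) + (-1)·(-1) + (3)·(3) + (-1)·(-1) + (1)·(1)) / 5 = 32/5 = 6.4
  Sample standard deviations s_i = √(s[i,i]):
  s(X) = √(5.2) = 2.2804
  s(Y) = √(6.4) = 2.5298

Step 3 — r_{ij} = s_{ij} / (s_i · s_j):
  r[X,X] = 1 (diagonal).
  r[X,Y] = -0.6 / (2.2804 · 2.5298) = -0.6 / 5.7689 = -0.104
  r[Y,Y] = 1 (diagonal).

R is symmetric with unit diagonal. Assembling:

R = [[1, -0.104],
 [-0.104, 1]]


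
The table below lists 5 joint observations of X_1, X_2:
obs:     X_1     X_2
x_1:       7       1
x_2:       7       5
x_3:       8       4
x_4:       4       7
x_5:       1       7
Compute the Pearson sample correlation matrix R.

Step 1 — column means:
  mean(X_1) = (7 + 7 + 8 + 4 + 1) / 5 = 27/5 = 5.4
  mean(X_2) = (1 + 5 + 4 + 7 + 7) / 5 = 24/5 = 4.8

Step 2 — sample variances and covariances s[i,j] = (1/(n-1)) · Σ_k (x_{k,i} - mean_i) · (x_{k,j} - mean_j), with n-1 = 4:
  s[X_1,X_1] = ((1.6)·(1.6) + (1.6)·(1.6) + (2.6)·(2.6) + (-1.4)·(-1.4) + (-4.4)·(-4.4)) / 4 = 33.2/4 = 8.3
  s[X_1,X_2] = ((1.6)·(-3.8) + (1.6)·(0.2) + (2.6)·(-0.8) + (-1.4)·(2.2) + (-4.4)·(2.2)) / 4 = -20.6/4 = -5.15
  s[X_2,X_2] = ((-3.8)·(-3.8) + (0.2)·(0.2) + (-0.8)·(-0.8) + (2.2)·(2.2) + (2.2)·(2.2)) / 4 = 24.8/4 = 6.2
  Sample standard deviations s_i = √(s[i,i]):
  s(X_1) = √(8.3) = 2.881
  s(X_2) = √(6.2) = 2.49

Step 3 — r_{ij} = s_{ij} / (s_i · s_j):
  r[X_1,X_1] = 1 (diagonal).
  r[X_1,X_2] = -5.15 / (2.881 · 2.49) = -5.15 / 7.1736 = -0.7179
  r[X_2,X_2] = 1 (diagonal).

R is symmetric with unit diagonal. Assembling:

R = [[1, -0.7179],
 [-0.7179, 1]]


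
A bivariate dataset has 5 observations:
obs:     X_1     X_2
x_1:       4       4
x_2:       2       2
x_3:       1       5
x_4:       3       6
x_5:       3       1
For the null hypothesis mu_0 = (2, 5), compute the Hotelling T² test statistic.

Step 1 — sample mean vector:
  mean(X_1) = (4 + 2 + 1 + 3 + 3) / 5 = 13/5 = 2.6
  mean(X_2) = (4 + 2 + 5 + 6 + 1) / 5 = 18/5 = 3.6
  x̄ = (2.6, 3.6),  deviation x̄ - mu_0 = (2.6, 3.6) - (2, 5) = (0.6, -1.4).

Step 2 — sample covariance matrix, S[i,j] = (1/(n-1)) · Σ_k (x_{k,i} - mean_i) · (x_{k,j} - mean_j), divisor n-1 = 4:
  S[X_1,X_1] = ((1.4)·(1.4) + (-0.6)·(-0.6) + (-1.6)·(-1.6) + (0.4)·(0.4) + (0.4)·(0.4)) / 4 = 5.2/4 = 1.3
  S[X_1,X_2] = ((1.4)·(0.4) + (-0.6)·(-1.6) + (-1.6)·(1.4) + (0.4)·(2.4) + (0.4)·(-2.6)) / 4 = -0.8/4 = -0.2
  S[X_2,X_2] = ((0.4)·(0.4) + (-1.6)·(-1.6) + (1.4)·(1.4) + (2.4)·(2.4) + (-2.6)·(-2.6)) / 4 = 17.2/4 = 4.3
  S = [[1.3, -0.2],
 [-0.2, 4.3]].

Step 3 — invert S. det(S) = 1.3·4.3 - (-0.2)² = 5.55.
  S^{-1} = (1/det) · [[d, -b], [-b, a]] = [[0.7748, 0.036],
 [0.036, 0.2342]].

Step 4 — quadratic form (x̄ - mu_0)^T · S^{-1} · (x̄ - mu_0):
  S^{-1} · (x̄ - mu_0) = (0.4144, -0.3063),
  (x̄ - mu_0)^T · [...] = (0.6)·(0.4144) + (-1.4)·(-0.3063) = 0.6775.

Step 5 — scale by n: T² = 5 · 0.6775 = 3.3874.

T² ≈ 3.3874


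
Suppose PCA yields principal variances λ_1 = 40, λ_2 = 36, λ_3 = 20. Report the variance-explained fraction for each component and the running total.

Step 1 — total variance = trace(Sigma) = Σ λ_i = 40 + 36 + 20 = 96.

Step 2 — fraction explained by component i = λ_i / Σ λ:
  PC1: 40/96 = 0.4167
  PC2: 36/96 = 0.375
  PC3: 20/96 = 0.2083

Step 3 — cumulative fraction after k components = (λ_1 + ... + λ_k) / Σ λ:
  k = 1: 40/96 = 0.4167
  k = 2: (40 + 36)/96 = 76/96 = 0.7917
  k = 3: (40 + 36 + 20)/96 = 96/96 = 1

Summary (fraction, with percent):

explained: PC1 0.4167 (41.67%), PC2 0.375 (37.5%), PC3 0.2083 (20.83%);  cumulative: 0.4167, 0.7917, 1


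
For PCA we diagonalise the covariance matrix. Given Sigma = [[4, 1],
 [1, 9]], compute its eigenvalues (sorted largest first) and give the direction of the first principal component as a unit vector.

Step 1 — characteristic polynomial of 2×2 Sigma:
  det(Sigma - λI) = λ² - trace · λ + det = 0.
  trace = 4 + 9 = 13, det = 4·9 - (1)² = 35.
Step 2 — discriminant:
  Δ = trace² - 4·det = 169 - 140 = 29.
Step 3 — eigenvalues:
  λ = (trace ± √Δ)/2 = (13 ± 5.3852)/2,
  λ_1 = 9.1926,  λ_2 = 3.8074.

Step 4 — unit eigenvector for λ_1: solve (Sigma - λ_1 I)v = 0. First row:
  (4 - 9.1926)·v_x + (1)·v_y = 0, i.e. (-5.1926)·v_x + (1)·v_y = 0,
  so v ∝ (b, λ_1 - a) = (1, 5.1926) = u.
  ||u|| = √((1)² + (5.1926)²) = √(27.9629) ≈ 5.288,
  v_1 = u/||u|| ≈ (0.1891, 0.982) (||v_1|| = 1).

λ_1 = 9.1926,  λ_2 = 3.8074;  v_1 ≈ (0.1891, 0.982)


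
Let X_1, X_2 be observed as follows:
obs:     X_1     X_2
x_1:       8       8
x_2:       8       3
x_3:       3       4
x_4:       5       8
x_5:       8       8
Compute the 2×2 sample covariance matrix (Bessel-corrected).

Step 1 — column means:
  mean(X_1) = (8 + 8 + 3 + 5 + 8) / 5 = 32/5 = 6.4
  mean(X_2) = (8 + 3 + 4 + 8 + 8) / 5 = 31/5 = 6.2

Step 2 — sample covariance S[i,j] = (1/(n-1)) · Σ_k (x_{k,i} - mean_i) · (x_{k,j} - mean_j), with n-1 = 4.
  S[X_1,X_1] = ((1.6)·(1.6) + (1.6)·(1.6) + (-3.4)·(-3.4) + (-1.4)·(-1.4) + (1.6)·(1.6)) / 4 = 21.2/4 = 5.3
  S[X_1,X_2] = ((1.6)·(1.8) + (1.6)·(-3.2) + (-3.4)·(-2.2) + (-1.4)·(1.8) + (1.6)·(1.8)) / 4 = 5.6/4 = 1.4
  S[X_2,X_2] = ((1.8)·(1.8) + (-3.2)·(-3.2) + (-2.2)·(-2.2) + (1.8)·(1.8) + (1.8)·(1.8)) / 4 = 24.8/4 = 6.2

S is symmetric (S[j,i] = S[i,j]). Assembling:

S = [[5.3, 1.4],
 [1.4, 6.2]]


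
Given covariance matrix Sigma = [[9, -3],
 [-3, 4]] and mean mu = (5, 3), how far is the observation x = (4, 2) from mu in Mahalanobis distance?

Step 1 — centre the observation: (x - mu) = (-1, -1).

Step 2 — invert Sigma. det(Sigma) = 9·4 - (-3)² = 27.
  Sigma^{-1} = (1/det) · [[d, -b], [-b, a]] = [[0.1481, 0.1111],
 [0.1111, 0.3333]].

Step 3 — form the quadratic (x - mu)^T · Sigma^{-1} · (x - mu):
  Sigma^{-1} · (x - mu) = (-0.2593, -0.4444).
  (x - mu)^T · [Sigma^{-1} · (x - mu)] = (-1)·(-0.2593) + (-1)·(-0.4444) = 0.7037.

Step 4 — take square root: d = √(0.7037) ≈ 0.8389.

d(x, mu) = √(0.7037) ≈ 0.8389


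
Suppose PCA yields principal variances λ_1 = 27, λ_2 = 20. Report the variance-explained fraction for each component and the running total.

Step 1 — total variance = trace(Sigma) = Σ λ_i = 27 + 20 = 47.

Step 2 — fraction explained by component i = λ_i / Σ λ:
  PC1: 27/47 = 0.5745
  PC2: 20/47 = 0.4255

Step 3 — cumulative fraction after k components = (λ_1 + ... + λ_k) / Σ λ:
  k = 1: 27/47 = 0.5745
  k = 2: (27 + 20)/47 = 47/47 = 1

Summary (fraction, with percent):

explained: PC1 0.5745 (57.45%), PC2 0.4255 (42.55%);  cumulative: 0.5745, 1


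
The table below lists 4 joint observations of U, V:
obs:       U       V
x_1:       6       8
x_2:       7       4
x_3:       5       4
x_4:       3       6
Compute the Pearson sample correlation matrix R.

Step 1 — column means:
  mean(U) = (6 + 7 + 5 + 3) / 4 = 21/4 = 5.25
  mean(V) = (8 + 4 + 4 + 6) / 4 = 22/4 = 5.5

Step 2 — sample variances and covariances s[i,j] = (1/(n-1)) · Σ_k (x_{k,i} - mean_i) · (x_{k,j} - mean_j), with n-1 = 3:
  s[U,U] = ((0.75)·(0.75) + (1.75)·(1.75) + (-0.25)·(-0.25) + (-2.25)·(-2.25)) / 3 = 8.75/3 = 2.9167
  s[U,V] = ((0.75)·(2.5) + (1.75)·(-1.5) + (-0.25)·(-1.5) + (-2.25)·(0.5)) / 3 = -1.5/3 = -0.5
  s[V,V] = ((2.5)·(2.5) + (-1.5)·(-1.5) + (-1.5)·(-1.5) + (0.5)·(0.5)) / 3 = 11/3 = 3.6667
  Sample standard deviations s_i = √(s[i,i]):
  s(U) = √(2.9167) = 1.7078
  s(V) = √(3.6667) = 1.9149

Step 3 — r_{ij} = s_{ij} / (s_i · s_j):
  r[U,U] = 1 (diagonal).
  r[U,V] = -0.5 / (1.7078 · 1.9149) = -0.5 / 3.2702 = -0.1529
  r[V,V] = 1 (diagonal).

R is symmetric with unit diagonal. Assembling:

R = [[1, -0.1529],
 [-0.1529, 1]]


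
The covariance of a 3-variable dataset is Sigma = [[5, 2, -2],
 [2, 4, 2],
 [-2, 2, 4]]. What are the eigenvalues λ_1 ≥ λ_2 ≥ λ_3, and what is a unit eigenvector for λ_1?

Step 1 — characteristic polynomial p(λ) = det(λI - Sigma) = λ³ - tr·λ² + c_1·λ - det, where tr = trace, c_1 = sum of the principal 2×2 minors, det = det(Sigma):
  tr = 5 + 4 + 4 = 13,
  c_1 = (5·4 - (2)²) + (5·4 - (-2)²) + (4·4 - (2)²) = 16 + 16 + 12 = 44,
  det = 5·(4·4 - (2)²) - (2)·((2)·4 - (2)·(-2)) + (-2)·((2)·(2) - 4·(-2)) = 5·(12) - (2)·(12) + (-2)·(12) = 12.
  So p(λ) = λ³ - 13λ² + 44λ - 12.
Step 2 — look for an integer root (rational root theorem: any rational root is an integer divisor of 12). Testing λ = 6:
  p(6) = 216 - 468 + 264 - 12 = 0  ✓
  Dividing out (λ - 6): p(λ) = (λ - 6)(λ² - 7λ + 2).
Step 3 — remaining eigenvalues from the quadratic λ² - 7λ + 2 = 0:
  Δ = 7² - 4·2 = 49 - 8 = 41,  λ = (7 ± √41)/2 = (7 ± 6.4031)/2 ≈ 6.7016 or 0.2984.
  Sorted: λ_1 = 6.7016,  λ_2 = 6,  λ_3 = 0.2984  (check: sum = 13 = tr ✓).

Step 4 — unit eigenvector for λ_1 ≈ 6.7016: v spans the null space of (Sigma - λ_1 I), whose rows are
  r_1 = (-1.7016, 2, -2),  r_2 = (2, -2.7016, 2),  r_3 = (-2, 2, -2.7016).
  v is orthogonal to every row, so take v ∝ r_1 × r_2 = ((2)·(2) - (-2)·(-2.7016), (-2)·(2) - (-1.7016)·(2), (-1.7016)·(-2.7016) - (2)·(2)) ≈ (-1.4031, -0.5969, 0.5969).
  Rescale (multiply by -1 so the first nonzero entry is positive): u = (1.4031, 0.5969, -0.5969).
  ||u|| = √((1.4031)² + (0.5969)² + (-0.5969)²) = √(2.6813) ≈ 1.6375,  v_1 = u/||u|| ≈ (0.8569, 0.3645, -0.3645) (||v_1|| = 1).

λ_1 = 6.7016,  λ_2 = 6,  λ_3 = 0.2984;  v_1 ≈ (0.8569, 0.3645, -0.3645)


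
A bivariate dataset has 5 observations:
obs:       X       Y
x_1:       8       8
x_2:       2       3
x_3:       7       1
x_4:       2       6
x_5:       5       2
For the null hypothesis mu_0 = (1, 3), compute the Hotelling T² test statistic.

Step 1 — sample mean vector:
  mean(X) = (8 + 2 + 7 + 2 + 5) / 5 = 24/5 = 4.8
  mean(Y) = (8 + 3 + 1 + 6 + 2) / 5 = 20/5 = 4
  x̄ = (4.8, 4),  deviation x̄ - mu_0 = (4.8, 4) - (1, 3) = (3.8, 1).

Step 2 — sample covariance matrix, S[i,j] = (1/(n-1)) · Σ_k (x_{k,i} - mean_i) · (x_{k,j} - mean_j), divisor n-1 = 4:
  S[X,X] = ((3.2)·(3.2) + (-2.8)·(-2.8) + (2.2)·(2.2) + (-2.8)·(-2.8) + (0.2)·(0.2)) / 4 = 30.8/4 = 7.7
  S[X,Y] = ((3.2)·(4) + (-2.8)·(-1) + (2.2)·(-3) + (-2.8)·(2) + (0.2)·(-2)) / 4 = 3/4 = 0.75
  S[Y,Y] = ((4)·(4) + (-1)·(-1) + (-3)·(-3) + (2)·(2) + (-2)·(-2)) / 4 = 34/4 = 8.5
  S = [[7.7, 0.75],
 [0.75, 8.5]].

Step 3 — invert S. det(S) = 7.7·8.5 - (0.75)² = 64.8875.
  S^{-1} = (1/det) · [[d, -b], [-b, a]] = [[0.131, -0.0116],
 [-0.0116, 0.1187]].

Step 4 — quadratic form (x̄ - mu_0)^T · S^{-1} · (x̄ - mu_0):
  S^{-1} · (x̄ - mu_0) = (0.4862, 0.0747),
  (x̄ - mu_0)^T · [...] = (3.8)·(0.4862) + (1)·(0.0747) = 1.9224.

Step 5 — scale by n: T² = 5 · 1.9224 = 9.612.

T² ≈ 9.612


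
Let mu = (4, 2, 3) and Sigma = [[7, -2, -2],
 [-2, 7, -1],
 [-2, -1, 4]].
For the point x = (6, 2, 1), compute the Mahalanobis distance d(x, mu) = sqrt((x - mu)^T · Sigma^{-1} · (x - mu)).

Step 1 — centre the observation: (x - mu) = (2, 0, -2).

Step 2 — invert Sigma (cofactor / det for 3×3, or solve directly):
  Sigma^{-1} = [[0.1971, 0.073, 0.1168],
 [0.073, 0.1752, 0.0803],
 [0.1168, 0.0803, 0.3285]].

Step 3 — form the quadratic (x - mu)^T · Sigma^{-1} · (x - mu):
  Sigma^{-1} · (x - mu) = (0.1606, -0.0146, -0.4234).
  (x - mu)^T · [Sigma^{-1} · (x - mu)] = (2)·(0.1606) + (0)·(-0.0146) + (-2)·(-0.4234) = 1.1679.

Step 4 — take square root: d = √(1.1679) ≈ 1.0807.

d(x, mu) = √(1.1679) ≈ 1.0807


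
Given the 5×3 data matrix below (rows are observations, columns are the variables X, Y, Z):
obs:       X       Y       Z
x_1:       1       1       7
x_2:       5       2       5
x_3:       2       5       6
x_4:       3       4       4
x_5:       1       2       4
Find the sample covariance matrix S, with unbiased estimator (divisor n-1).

Step 1 — column means:
  mean(X) = (1 + 5 + 2 + 3 + 1) / 5 = 12/5 = 2.4
  mean(Y) = (1 + 2 + 5 + 4 + 2) / 5 = 14/5 = 2.8
  mean(Z) = (7 + 5 + 6 + 4 + 4) / 5 = 26/5 = 5.2

Step 2 — sample covariance S[i,j] = (1/(n-1)) · Σ_k (x_{k,i} - mean_i) · (x_{k,j} - mean_j), with n-1 = 4.
  S[X,X] = ((-1.4)·(-1.4) + (2.6)·(2.6) + (-0.4)·(-0.4) + (0.6)·(0.6) + (-1.4)·(-1.4)) / 4 = 11.2/4 = 2.8
  S[X,Y] = ((-1.4)·(-1.8) + (2.6)·(-0.8) + (-0.4)·(2.2) + (0.6)·(1.2) + (-1.4)·(-0.8)) / 4 = 1.4/4 = 0.35
  S[X,Z] = ((-1.4)·(1.8) + (2.6)·(-0.2) + (-0.4)·(0.8) + (0.6)·(-1.2) + (-1.4)·(-1.2)) / 4 = -2.4/4 = -0.6
  S[Y,Y] = ((-1.8)·(-1.8) + (-0.8)·(-0.8) + (2.2)·(2.2) + (1.2)·(1.2) + (-0.8)·(-0.8)) / 4 = 10.8/4 = 2.7
  S[Y,Z] = ((-1.8)·(1.8) + (-0.8)·(-0.2) + (2.2)·(0.8) + (1.2)·(-1.2) + (-0.8)·(-1.2)) / 4 = -1.8/4 = -0.45
  S[Z,Z] = ((1.8)·(1.8) + (-0.2)·(-0.2) + (0.8)·(0.8) + (-1.2)·(-1.2) + (-1.2)·(-1.2)) / 4 = 6.8/4 = 1.7

S is symmetric (S[j,i] = S[i,j]). Assembling:

S = [[2.8, 0.35, -0.6],
 [0.35, 2.7, -0.45],
 [-0.6, -0.45, 1.7]]


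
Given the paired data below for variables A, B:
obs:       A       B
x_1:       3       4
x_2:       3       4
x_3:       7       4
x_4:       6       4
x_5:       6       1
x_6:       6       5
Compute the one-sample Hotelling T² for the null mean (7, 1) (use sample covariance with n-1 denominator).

Step 1 — sample mean vector:
  mean(A) = (3 + 3 + 7 + 6 + 6 + 6) / 6 = 31/6 = 5.1667
  mean(B) = (4 + 4 + 4 + 4 + 1 + 5) / 6 = 22/6 = 3.6667
  x̄ = (5.1667, 3.6667),  deviation x̄ - mu_0 = (5.1667, 3.6667) - (7, 1) = (-1.8333, 2.6667).

Step 2 — sample covariance matrix, S[i,j] = (1/(n-1)) · Σ_k (x_{k,i} - mean_i) · (x_{k,j} - mean_j), divisor n-1 = 5:
  S[A,A] = ((-2.1667)·(-2.1667) + (-2.1667)·(-2.1667) + (1.8333)·(1.8333) + (0.8333)·(0.8333) + (0.8333)·(0.8333) + (0.8333)·(0.8333)) / 5 = 14.8333/5 = 2.9667
  S[A,B] = ((-2.1667)·(0.3333) + (-2.1667)·(0.3333) + (1.8333)·(0.3333) + (0.8333)·(0.3333) + (0.8333)·(-2.6667) + (0.8333)·(1.3333)) / 5 = -1.6667/5 = -0.3333
  S[B,B] = ((0.3333)·(0.3333) + (0.3333)·(0.3333) + (0.3333)·(0.3333) + (0.3333)·(0.3333) + (-2.6667)·(-2.6667) + (1.3333)·(1.3333)) / 5 = 9.3333/5 = 1.8667
  S = [[2.9667, -0.3333],
 [-0.3333, 1.8667]].

Step 3 — invert S. det(S) = 2.9667·1.8667 - (-0.3333)² = 5.4267.
  S^{-1} = (1/det) · [[d, -b], [-b, a]] = [[0.344, 0.0614],
 [0.0614, 0.5467]].

Step 4 — quadratic form (x̄ - mu_0)^T · S^{-1} · (x̄ - mu_0):
  S^{-1} · (x̄ - mu_0) = (-0.4668, 1.3452),
  (x̄ - mu_0)^T · [...] = (-1.8333)·(-0.4668) + (2.6667)·(1.3452) = 4.4431.

Step 5 — scale by n: T² = 6 · 4.4431 = 26.6585.

T² ≈ 26.6585


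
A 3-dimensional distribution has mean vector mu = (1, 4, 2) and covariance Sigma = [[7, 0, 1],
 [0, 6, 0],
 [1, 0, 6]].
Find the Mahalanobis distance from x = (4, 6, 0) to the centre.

Step 1 — centre the observation: (x - mu) = (3, 2, -2).

Step 2 — invert Sigma (cofactor / det for 3×3, or solve directly):
  Sigma^{-1} = [[0.1463, 0, -0.0244],
 [0, 0.1667, 0],
 [-0.0244, 0, 0.1707]].

Step 3 — form the quadratic (x - mu)^T · Sigma^{-1} · (x - mu):
  Sigma^{-1} · (x - mu) = (0.4878, 0.3333, -0.4146).
  (x - mu)^T · [Sigma^{-1} · (x - mu)] = (3)·(0.4878) + (2)·(0.3333) + (-2)·(-0.4146) = 2.9593.

Step 4 — take square root: d = √(2.9593) ≈ 1.7203.

d(x, mu) = √(2.9593) ≈ 1.7203


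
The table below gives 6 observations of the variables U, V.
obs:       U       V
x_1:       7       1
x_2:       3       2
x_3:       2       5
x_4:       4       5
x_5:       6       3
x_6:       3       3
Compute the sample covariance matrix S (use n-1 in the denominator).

Step 1 — column means:
  mean(U) = (7 + 3 + 2 + 4 + 6 + 3) / 6 = 25/6 = 4.1667
  mean(V) = (1 + 2 + 5 + 5 + 3 + 3) / 6 = 19/6 = 3.1667

Step 2 — sample covariance S[i,j] = (1/(n-1)) · Σ_k (x_{k,i} - mean_i) · (x_{k,j} - mean_j), with n-1 = 5.
  S[U,U] = ((2.8333)·(2.8333) + (-1.1667)·(-1.1667) + (-2.1667)·(-2.1667) + (-0.1667)·(-0.1667) + (1.8333)·(1.8333) + (-1.1667)·(-1.1667)) / 5 = 18.8333/5 = 3.7667
  S[U,V] = ((2.8333)·(-2.1667) + (-1.1667)·(-1.1667) + (-2.1667)·(1.8333) + (-0.1667)·(1.8333) + (1.8333)·(-0.1667) + (-1.1667)·(-0.1667)) / 5 = -9.1667/5 = -1.8333
  S[V,V] = ((-2.1667)·(-2.1667) + (-1.1667)·(-1.1667) + (1.8333)·(1.8333) + (1.8333)·(1.8333) + (-0.1667)·(-0.1667) + (-0.1667)·(-0.1667)) / 5 = 12.8333/5 = 2.5667

S is symmetric (S[j,i] = S[i,j]). Assembling:

S = [[3.7667, -1.8333],
 [-1.8333, 2.5667]]


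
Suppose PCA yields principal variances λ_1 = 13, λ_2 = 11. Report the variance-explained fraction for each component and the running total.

Step 1 — total variance = trace(Sigma) = Σ λ_i = 13 + 11 = 24.

Step 2 — fraction explained by component i = λ_i / Σ λ:
  PC1: 13/24 = 0.5417
  PC2: 11/24 = 0.4583

Step 3 — cumulative fraction after k components = (λ_1 + ... + λ_k) / Σ λ:
  k = 1: 13/24 = 0.5417
  k = 2: (13 + 11)/24 = 24/24 = 1

Summary (fraction, with percent):

explained: PC1 0.5417 (54.17%), PC2 0.4583 (45.83%);  cumulative: 0.5417, 1


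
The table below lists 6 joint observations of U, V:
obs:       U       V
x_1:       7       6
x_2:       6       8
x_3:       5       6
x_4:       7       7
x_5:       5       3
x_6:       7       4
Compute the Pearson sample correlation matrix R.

Step 1 — column means:
  mean(U) = (7 + 6 + 5 + 7 + 5 + 7) / 6 = 37/6 = 6.1667
  mean(V) = (6 + 8 + 6 + 7 + 3 + 4) / 6 = 34/6 = 5.6667

Step 2 — sample variances and covariances s[i,j] = (1/(n-1)) · Σ_k (x_{k,i} - mean_i) · (x_{k,j} - mean_j), with n-1 = 5:
  s[U,U] = ((0.8333)·(0.8333) + (-0.1667)·(-0.1667) + (-1.1667)·(-1.1667) + (0.8333)·(0.8333) + (-1.1667)·(-1.1667) + (0.8333)·(0.8333)) / 5 = 4.8333/5 = 0.9667
  s[U,V] = ((0.8333)·(0.3333) + (-0.1667)·(2.3333) + (-1.1667)·(0.3333) + (0.8333)·(1.3333) + (-1.1667)·(-2.6667) + (0.8333)·(-1.6667)) / 5 = 2.3333/5 = 0.4667
  s[V,V] = ((0.3333)·(0.3333) + (2.3333)·(2.3333) + (0.3333)·(0.3333) + (1.3333)·(1.3333) + (-2.6667)·(-2.6667) + (-1.6667)·(-1.6667)) / 5 = 17.3333/5 = 3.4667
  Sample standard deviations s_i = √(s[i,i]):
  s(U) = √(0.9667) = 0.9832
  s(V) = √(3.4667) = 1.8619

Step 3 — r_{ij} = s_{ij} / (s_i · s_j):
  r[U,U] = 1 (diagonal).
  r[U,V] = 0.4667 / (0.9832 · 1.8619) = 0.4667 / 1.8306 = 0.2549
  r[V,V] = 1 (diagonal).

R is symmetric with unit diagonal. Assembling:

R = [[1, 0.2549],
 [0.2549, 1]]


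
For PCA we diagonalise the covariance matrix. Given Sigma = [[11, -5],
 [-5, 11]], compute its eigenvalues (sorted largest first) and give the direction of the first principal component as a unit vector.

Step 1 — characteristic polynomial of 2×2 Sigma:
  det(Sigma - λI) = λ² - trace · λ + det = 0.
  trace = 11 + 11 = 22, det = 11·11 - (-5)² = 96.
Step 2 — discriminant:
  Δ = trace² - 4·det = 484 - 384 = 100.
Step 3 — eigenvalues:
  λ = (trace ± √Δ)/2 = (22 ± 10)/2,
  λ_1 = 16,  λ_2 = 6.

Step 4 — unit eigenvector for λ_1: solve (Sigma - λ_1 I)v = 0. First row:
  (11 - 16)·v_x + (-5)·v_y = 0, i.e. (-5)·v_x + (-5)·v_y = 0,
  so v ∝ (b, λ_1 - a) = (-5, 5); multiply by -1 so the first entry is positive: u = (5, -5).
  ||u|| = √((5)² + (-5)²) = √(50) ≈ 7.0711,
  v_1 = u/||u|| ≈ (0.7071, -0.7071) (||v_1|| = 1).

λ_1 = 16,  λ_2 = 6;  v_1 ≈ (0.7071, -0.7071)


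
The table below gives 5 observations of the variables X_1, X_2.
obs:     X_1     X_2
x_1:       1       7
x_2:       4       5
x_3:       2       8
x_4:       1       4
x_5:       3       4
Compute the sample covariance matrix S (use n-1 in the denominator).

Step 1 — column means:
  mean(X_1) = (1 + 4 + 2 + 1 + 3) / 5 = 11/5 = 2.2
  mean(X_2) = (7 + 5 + 8 + 4 + 4) / 5 = 28/5 = 5.6

Step 2 — sample covariance S[i,j] = (1/(n-1)) · Σ_k (x_{k,i} - mean_i) · (x_{k,j} - mean_j), with n-1 = 4.
  S[X_1,X_1] = ((-1.2)·(-1.2) + (1.8)·(1.8) + (-0.2)·(-0.2) + (-1.2)·(-1.2) + (0.8)·(0.8)) / 4 = 6.8/4 = 1.7
  S[X_1,X_2] = ((-1.2)·(1.4) + (1.8)·(-0.6) + (-0.2)·(2.4) + (-1.2)·(-1.6) + (0.8)·(-1.6)) / 4 = -2.6/4 = -0.65
  S[X_2,X_2] = ((1.4)·(1.4) + (-0.6)·(-0.6) + (2.4)·(2.4) + (-1.6)·(-1.6) + (-1.6)·(-1.6)) / 4 = 13.2/4 = 3.3

S is symmetric (S[j,i] = S[i,j]). Assembling:

S = [[1.7, -0.65],
 [-0.65, 3.3]]


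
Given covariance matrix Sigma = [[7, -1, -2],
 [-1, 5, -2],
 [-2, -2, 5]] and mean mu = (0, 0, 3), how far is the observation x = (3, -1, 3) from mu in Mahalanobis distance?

Step 1 — centre the observation: (x - mu) = (3, -1, 0).

Step 2 — invert Sigma (cofactor / det for 3×3, or solve directly):
  Sigma^{-1} = [[0.1842, 0.0789, 0.1053],
 [0.0789, 0.2719, 0.1404],
 [0.1053, 0.1404, 0.2982]].

Step 3 — form the quadratic (x - mu)^T · Sigma^{-1} · (x - mu):
  Sigma^{-1} · (x - mu) = (0.4737, -0.0351, 0.1754).
  (x - mu)^T · [Sigma^{-1} · (x - mu)] = (3)·(0.4737) + (-1)·(-0.0351) + (0)·(0.1754) = 1.4561.

Step 4 — take square root: d = √(1.4561) ≈ 1.2067.

d(x, mu) = √(1.4561) ≈ 1.2067


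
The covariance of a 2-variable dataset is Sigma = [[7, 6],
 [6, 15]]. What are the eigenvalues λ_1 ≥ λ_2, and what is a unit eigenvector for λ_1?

Step 1 — characteristic polynomial of 2×2 Sigma:
  det(Sigma - λI) = λ² - trace · λ + det = 0.
  trace = 7 + 15 = 22, det = 7·15 - (6)² = 69.
Step 2 — discriminant:
  Δ = trace² - 4·det = 484 - 276 = 208.
Step 3 — eigenvalues:
  λ = (trace ± √Δ)/2 = (22 ± 14.4222)/2,
  λ_1 = 18.2111,  λ_2 = 3.7889.

Step 4 — unit eigenvector for λ_1: solve (Sigma - λ_1 I)v = 0. First row:
  (7 - 18.2111)·v_x + (6)·v_y = 0, i.e. (-11.2111)·v_x + (6)·v_y = 0,
  so v ∝ (b, λ_1 - a) = (6, 11.2111) = u.
  ||u|| = √((6)² + (11.2111)²) = √(161.6888) ≈ 12.7157,
  v_1 = u/||u|| ≈ (0.4719, 0.8817) (||v_1|| = 1).

λ_1 = 18.2111,  λ_2 = 3.7889;  v_1 ≈ (0.4719, 0.8817)


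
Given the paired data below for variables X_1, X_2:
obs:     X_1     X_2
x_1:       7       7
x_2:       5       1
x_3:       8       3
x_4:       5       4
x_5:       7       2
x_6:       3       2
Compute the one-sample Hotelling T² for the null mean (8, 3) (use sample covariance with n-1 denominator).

Step 1 — sample mean vector:
  mean(X_1) = (7 + 5 + 8 + 5 + 7 + 3) / 6 = 35/6 = 5.8333
  mean(X_2) = (7 + 1 + 3 + 4 + 2 + 2) / 6 = 19/6 = 3.1667
  x̄ = (5.8333, 3.1667),  deviation x̄ - mu_0 = (5.8333, 3.1667) - (8, 3) = (-2.1667, 0.1667).

Step 2 — sample covariance matrix, S[i,j] = (1/(n-1)) · Σ_k (x_{k,i} - mean_i) · (x_{k,j} - mean_j), divisor n-1 = 5:
  S[X_1,X_1] = ((1.1667)·(1.1667) + (-0.8333)·(-0.8333) + (2.1667)·(2.1667) + (-0.8333)·(-0.8333) + (1.1667)·(1.1667) + (-2.8333)·(-2.8333)) / 5 = 16.8333/5 = 3.3667
  S[X_1,X_2] = ((1.1667)·(3.8333) + (-0.8333)·(-2.1667) + (2.1667)·(-0.1667) + (-0.8333)·(0.8333) + (1.1667)·(-1.1667) + (-2.8333)·(-1.1667)) / 5 = 7.1667/5 = 1.4333
  S[X_2,X_2] = ((3.8333)·(3.8333) + (-2.1667)·(-2.1667) + (-0.1667)·(-0.1667) + (0.8333)·(0.8333) + (-1.1667)·(-1.1667) + (-1.1667)·(-1.1667)) / 5 = 22.8333/5 = 4.5667
  S = [[3.3667, 1.4333],
 [1.4333, 4.5667]].

Step 3 — invert S. det(S) = 3.3667·4.5667 - (1.4333)² = 13.32.
  S^{-1} = (1/det) · [[d, -b], [-b, a]] = [[0.3428, -0.1076],
 [-0.1076, 0.2528]].

Step 4 — quadratic form (x̄ - mu_0)^T · S^{-1} · (x̄ - mu_0):
  S^{-1} · (x̄ - mu_0) = (-0.7608, 0.2753),
  (x̄ - mu_0)^T · [...] = (-2.1667)·(-0.7608) + (0.1667)·(0.2753) = 1.6942.

Step 5 — scale by n: T² = 6 · 1.6942 = 10.1652.

T² ≈ 10.1652


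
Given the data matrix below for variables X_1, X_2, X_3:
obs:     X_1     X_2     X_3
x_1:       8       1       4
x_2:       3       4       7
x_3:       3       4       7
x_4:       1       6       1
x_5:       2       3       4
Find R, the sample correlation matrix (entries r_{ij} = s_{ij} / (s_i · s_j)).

Step 1 — column means:
  mean(X_1) = (8 + 3 + 3 + 1 + 2) / 5 = 17/5 = 3.4
  mean(X_2) = (1 + 4 + 4 + 6 + 3) / 5 = 18/5 = 3.6
  mean(X_3) = (4 + 7 + 7 + 1 + 4) / 5 = 23/5 = 4.6

Step 2 — sample variances and covariances s[i,j] = (1/(n-1)) · Σ_k (x_{k,i} - mean_i) · (x_{k,j} - mean_j), with n-1 = 4:
  s[X_1,X_1] = ((4.6)·(4.6) + (-0.4)·(-0.4) + (-0.4)·(-0.4) + (-2.4)·(-2.4) + (-1.4)·(-1.4)) / 4 = 29.2/4 = 7.3
  s[X_1,X_2] = ((4.6)·(-2.6) + (-0.4)·(0.4) + (-0.4)·(0.4) + (-2.4)·(2.4) + (-1.4)·(-0.6)) / 4 = -17.2/4 = -4.3
  s[X_1,X_3] = ((4.6)·(-0.6) + (-0.4)·(2.4) + (-0.4)·(2.4) + (-2.4)·(-3.6) + (-1.4)·(-0.6)) / 4 = 4.8/4 = 1.2
  s[X_2,X_2] = ((-2.6)·(-2.6) + (0.4)·(0.4) + (0.4)·(0.4) + (2.4)·(2.4) + (-0.6)·(-0.6)) / 4 = 13.2/4 = 3.3
  s[X_2,X_3] = ((-2.6)·(-0.6) + (0.4)·(2.4) + (0.4)·(2.4) + (2.4)·(-3.6) + (-0.6)·(-0.6)) / 4 = -4.8/4 = -1.2
  s[X_3,X_3] = ((-0.6)·(-0.6) + (2.4)·(2.4) + (2.4)·(2.4) + (-3.6)·(-3.6) + (-0.6)·(-0.6)) / 4 = 25.2/4 = 6.3
  Sample standard deviations s_i = √(s[i,i]):
  s(X_1) = √(7.3) = 2.7019
  s(X_2) = √(3.3) = 1.8166
  s(X_3) = √(6.3) = 2.51

Step 3 — r_{ij} = s_{ij} / (s_i · s_j):
  r[X_1,X_1] = 1 (diagonal).
  r[X_1,X_2] = -4.3 / (2.7019 · 1.8166) = -4.3 / 4.9082 = -0.8761
  r[X_1,X_3] = 1.2 / (2.7019 · 2.51) = 1.2 / 6.7816 = 0.1769
  r[X_2,X_2] = 1 (diagonal).
  r[X_2,X_3] = -1.2 / (1.8166 · 2.51) = -1.2 / 4.5596 = -0.2632
  r[X_3,X_3] = 1 (diagonal).

R is symmetric with unit diagonal. Assembling:

R = [[1, -0.8761, 0.1769],
 [-0.8761, 1, -0.2632],
 [0.1769, -0.2632, 1]]
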